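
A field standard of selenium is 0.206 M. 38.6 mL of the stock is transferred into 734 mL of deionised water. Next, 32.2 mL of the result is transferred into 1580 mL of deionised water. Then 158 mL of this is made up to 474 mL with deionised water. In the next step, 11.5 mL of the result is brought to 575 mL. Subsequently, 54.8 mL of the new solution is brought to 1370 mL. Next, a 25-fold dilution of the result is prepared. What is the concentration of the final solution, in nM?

2.19 nM

Overall dilution factor = 20.02 × 50.07 × 3 × 50 × 25 × 25 = 9.40 × 10⁷.
0.206 M / 9.40 × 10⁷ = 2.19 × 10⁻⁹ M = 2.19 nM.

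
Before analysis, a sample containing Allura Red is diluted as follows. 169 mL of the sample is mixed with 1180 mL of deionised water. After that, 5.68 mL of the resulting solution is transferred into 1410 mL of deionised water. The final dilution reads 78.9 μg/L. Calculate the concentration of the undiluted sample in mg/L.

157 mg/L

Overall dilution factor = 7.982 × 249.2 = 1989.
Original = 78.9 μg/L × 1989 = 1.57 × 10⁵ μg/L = 157 mg/L.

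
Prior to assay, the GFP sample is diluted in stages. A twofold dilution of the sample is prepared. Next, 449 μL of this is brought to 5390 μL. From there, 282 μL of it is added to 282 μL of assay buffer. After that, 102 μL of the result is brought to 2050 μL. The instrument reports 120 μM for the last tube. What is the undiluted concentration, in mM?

Overall dilution factor = 2 × 12.00 × 2 × 20.10 = 965.
Original = 120 μM × 965 = 1.16 × 10⁵ μM = 116 mM.

116 mM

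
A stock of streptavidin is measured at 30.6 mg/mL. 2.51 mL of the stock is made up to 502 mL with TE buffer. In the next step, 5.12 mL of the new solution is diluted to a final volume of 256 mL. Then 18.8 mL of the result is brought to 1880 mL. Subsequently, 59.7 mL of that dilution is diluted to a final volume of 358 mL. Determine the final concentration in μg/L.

Overall dilution factor = 200 × 50 × 100 × 5.997 = 6.00 × 10⁶.
30.6 mg/mL / 6.00 × 10⁶ = 5.10 × 10⁻⁶ mg/mL = 5.10 μg/L.

5.10 μg/L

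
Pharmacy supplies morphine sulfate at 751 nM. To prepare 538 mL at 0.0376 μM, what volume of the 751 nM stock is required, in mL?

26.9 mL

0.0376 μM = 37.6 nM.
V₁ = C₂V₂/C₁ = 37.6 × 538 / 751 = 26.9 mL.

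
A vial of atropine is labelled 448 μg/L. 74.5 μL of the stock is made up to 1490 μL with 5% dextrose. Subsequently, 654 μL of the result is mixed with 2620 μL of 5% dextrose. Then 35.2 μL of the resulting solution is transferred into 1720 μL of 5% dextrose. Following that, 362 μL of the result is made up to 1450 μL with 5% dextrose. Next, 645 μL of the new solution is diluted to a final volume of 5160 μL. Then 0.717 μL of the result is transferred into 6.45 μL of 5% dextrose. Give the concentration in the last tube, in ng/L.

Overall dilution factor = 20 × 5.006 × 49.86 × 4.006 × 8 × 9.996 = 1.60 × 10⁶.
448 μg/L / 1.60 × 10⁶ = 2.80 × 10⁻⁴ μg/L = 0.280 ng/L.

0.280 ng/L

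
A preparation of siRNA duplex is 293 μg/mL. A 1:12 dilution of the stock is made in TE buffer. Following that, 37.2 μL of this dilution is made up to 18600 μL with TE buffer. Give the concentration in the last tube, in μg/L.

Overall dilution factor = 12 × 500 = 6000.
293 μg/mL / 6000 = 0.0488 μg/mL = 48.8 μg/L.

48.8 μg/L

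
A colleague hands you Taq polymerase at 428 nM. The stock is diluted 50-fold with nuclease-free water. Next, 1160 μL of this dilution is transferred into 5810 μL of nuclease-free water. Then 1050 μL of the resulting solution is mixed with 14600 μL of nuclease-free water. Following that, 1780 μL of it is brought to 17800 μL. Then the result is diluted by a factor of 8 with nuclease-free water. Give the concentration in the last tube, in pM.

Overall dilution factor = 50 × 6.009 × 14.90 × 10 × 8 = 3.58 × 10⁵.
428 nM / 3.58 × 10⁵ = 1.19 × 10⁻³ nM = 1.19 pM.

1.19 pM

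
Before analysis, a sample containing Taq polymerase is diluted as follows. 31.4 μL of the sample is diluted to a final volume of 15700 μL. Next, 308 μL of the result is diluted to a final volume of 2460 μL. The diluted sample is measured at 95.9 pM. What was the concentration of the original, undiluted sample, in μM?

0.383 μM

Overall dilution factor = 500 × 7.987 = 3994.
Original = 95.9 pM × 3994 = 3.83 × 10⁵ pM = 0.383 μM.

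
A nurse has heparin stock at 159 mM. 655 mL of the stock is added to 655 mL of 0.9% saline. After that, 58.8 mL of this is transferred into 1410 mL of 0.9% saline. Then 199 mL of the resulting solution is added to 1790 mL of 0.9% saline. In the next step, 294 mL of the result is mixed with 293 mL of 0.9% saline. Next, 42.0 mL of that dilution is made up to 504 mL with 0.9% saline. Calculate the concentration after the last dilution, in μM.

13.3 μM

Overall dilution factor = 2 × 24.98 × 9.995 × 1.997 × 12 = 1.20 × 10⁴.
159 mM / 1.20 × 10⁴ = 0.0133 mM = 13.3 μM.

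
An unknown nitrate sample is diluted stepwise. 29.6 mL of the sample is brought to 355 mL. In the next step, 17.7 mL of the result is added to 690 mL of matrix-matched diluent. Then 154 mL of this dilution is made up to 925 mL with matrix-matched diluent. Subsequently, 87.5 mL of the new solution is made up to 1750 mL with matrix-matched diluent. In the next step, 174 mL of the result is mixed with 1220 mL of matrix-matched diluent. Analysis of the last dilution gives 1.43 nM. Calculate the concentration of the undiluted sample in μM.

Overall dilution factor = 11.99 × 39.98 × 6.006 × 20 × 8.011 = 4.62 × 10⁵.
Original = 1.43 nM × 4.62 × 10⁵ = 6.60 × 10⁵ nM = 660 μM.

660 μM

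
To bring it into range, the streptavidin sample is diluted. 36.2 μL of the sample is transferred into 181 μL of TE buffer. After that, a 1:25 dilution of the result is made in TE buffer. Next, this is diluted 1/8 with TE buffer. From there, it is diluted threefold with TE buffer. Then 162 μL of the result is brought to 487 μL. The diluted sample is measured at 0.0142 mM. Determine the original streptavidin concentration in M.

Overall dilution factor = 6 × 25 × 8 × 3 × 3.006 = 1.08 × 10⁴.
Original = 0.0142 mM × 1.08 × 10⁴ = 154 mM = 0.154 M.

0.154 M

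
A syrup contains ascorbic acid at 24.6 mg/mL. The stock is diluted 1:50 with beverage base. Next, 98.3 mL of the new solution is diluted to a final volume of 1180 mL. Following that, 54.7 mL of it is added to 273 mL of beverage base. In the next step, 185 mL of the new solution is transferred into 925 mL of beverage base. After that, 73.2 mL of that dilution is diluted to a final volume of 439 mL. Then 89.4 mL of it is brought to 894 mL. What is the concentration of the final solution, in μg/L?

19.0 μg/L

Overall dilution factor = 50 × 12.00 × 5.991 × 6 × 5.997 × 10 = 1.29 × 10⁶.
24.6 mg/mL / 1.29 × 10⁶ = 1.90 × 10⁻⁵ mg/mL = 19.0 μg/L.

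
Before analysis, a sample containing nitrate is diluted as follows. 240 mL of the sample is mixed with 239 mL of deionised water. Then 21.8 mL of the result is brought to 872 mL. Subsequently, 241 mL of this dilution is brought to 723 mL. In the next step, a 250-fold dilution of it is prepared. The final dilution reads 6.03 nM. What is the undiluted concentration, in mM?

Overall dilution factor = 1.996 × 40 × 3 × 250 = 5.99 × 10⁴.
Original = 6.03 nM × 5.99 × 10⁴ = 3.61 × 10⁵ nM = 0.361 mM.

0.361 mM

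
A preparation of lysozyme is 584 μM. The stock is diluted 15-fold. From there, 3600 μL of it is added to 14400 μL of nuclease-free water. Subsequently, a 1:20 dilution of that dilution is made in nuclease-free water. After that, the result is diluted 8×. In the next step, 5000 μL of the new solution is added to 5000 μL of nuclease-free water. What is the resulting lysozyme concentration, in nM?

Overall dilution factor = 15 × 5 × 20 × 8 × 2 = 2.40 × 10⁴.
584 μM / 2.40 × 10⁴ = 0.0243 μM = 24.3 nM.

24.3 nM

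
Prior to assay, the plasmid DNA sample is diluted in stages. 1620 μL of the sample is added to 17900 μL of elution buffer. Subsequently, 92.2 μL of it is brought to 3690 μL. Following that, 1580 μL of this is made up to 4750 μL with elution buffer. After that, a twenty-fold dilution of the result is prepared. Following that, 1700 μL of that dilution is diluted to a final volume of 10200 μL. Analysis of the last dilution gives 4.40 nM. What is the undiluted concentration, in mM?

0.765 mM

Overall dilution factor = 12.05 × 40.02 × 3.006 × 20 × 6 = 1.74 × 10⁵.
Original = 4.40 nM × 1.74 × 10⁵ = 7.65 × 10⁵ nM = 0.765 mM.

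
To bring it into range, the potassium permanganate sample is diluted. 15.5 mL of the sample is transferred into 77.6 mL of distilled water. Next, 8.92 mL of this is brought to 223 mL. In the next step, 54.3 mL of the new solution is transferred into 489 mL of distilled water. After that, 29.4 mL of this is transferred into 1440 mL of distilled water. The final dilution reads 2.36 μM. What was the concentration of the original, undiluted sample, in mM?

177 mM

Overall dilution factor = 6.006 × 25 × 10.01 × 49.98 = 7.51 × 10⁴.
Original = 2.36 μM × 7.51 × 10⁴ = 1.77 × 10⁵ μM = 177 mM.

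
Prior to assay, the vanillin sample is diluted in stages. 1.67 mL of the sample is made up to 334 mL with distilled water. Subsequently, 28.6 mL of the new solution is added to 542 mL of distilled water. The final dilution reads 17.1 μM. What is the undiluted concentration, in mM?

Overall dilution factor = 200 × 19.95 = 3990.
Original = 17.1 μM × 3990 = 6.82 × 10⁴ μM = 68.2 mM.

68.2 mM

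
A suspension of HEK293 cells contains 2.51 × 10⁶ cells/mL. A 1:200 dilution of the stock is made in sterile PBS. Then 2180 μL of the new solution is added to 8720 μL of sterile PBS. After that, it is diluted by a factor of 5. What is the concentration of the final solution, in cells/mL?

502 cells/mL

Overall dilution factor = 200 × 5 × 5 = 5000.
2.51 × 10⁶ cells/mL / 5000 = 502 cells/mL.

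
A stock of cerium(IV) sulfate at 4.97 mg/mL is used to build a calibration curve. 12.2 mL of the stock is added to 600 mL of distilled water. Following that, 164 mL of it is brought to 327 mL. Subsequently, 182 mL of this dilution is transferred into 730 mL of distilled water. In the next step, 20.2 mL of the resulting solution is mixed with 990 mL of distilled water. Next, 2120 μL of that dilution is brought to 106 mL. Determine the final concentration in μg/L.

3.96 μg/L

Overall dilution factor = 50.18 × 1.994 × 5.011 × 50.01 × 50 = 1.25 × 10⁶.
4.97 mg/mL / 1.25 × 10⁶ = 3.96 × 10⁻⁶ mg/mL = 3.96 μg/L.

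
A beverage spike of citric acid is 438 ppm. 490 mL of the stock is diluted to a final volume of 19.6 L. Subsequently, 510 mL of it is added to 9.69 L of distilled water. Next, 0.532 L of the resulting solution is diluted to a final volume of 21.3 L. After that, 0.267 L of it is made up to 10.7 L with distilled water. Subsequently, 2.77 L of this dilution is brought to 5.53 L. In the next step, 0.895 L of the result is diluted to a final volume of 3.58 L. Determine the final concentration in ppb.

0.0427 ppb

Overall dilution factor = 40 × 20 × 40.04 × 40.07 × 1.996 × 4 = 1.03 × 10⁷.
438 ppm / 1.03 × 10⁷ = 4.27 × 10⁻⁵ ppm = 0.0427 ppb.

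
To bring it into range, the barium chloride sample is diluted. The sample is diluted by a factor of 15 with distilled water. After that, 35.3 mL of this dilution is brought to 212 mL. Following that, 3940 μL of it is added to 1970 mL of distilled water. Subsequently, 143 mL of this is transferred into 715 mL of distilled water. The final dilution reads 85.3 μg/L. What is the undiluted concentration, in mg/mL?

Overall dilution factor = 15 × 6.006 × 501 × 6 = 2.71 × 10⁵.
Original = 85.3 μg/L × 2.71 × 10⁵ = 2.31 × 10⁷ μg/L = 23.1 mg/mL.

23.1 mg/mL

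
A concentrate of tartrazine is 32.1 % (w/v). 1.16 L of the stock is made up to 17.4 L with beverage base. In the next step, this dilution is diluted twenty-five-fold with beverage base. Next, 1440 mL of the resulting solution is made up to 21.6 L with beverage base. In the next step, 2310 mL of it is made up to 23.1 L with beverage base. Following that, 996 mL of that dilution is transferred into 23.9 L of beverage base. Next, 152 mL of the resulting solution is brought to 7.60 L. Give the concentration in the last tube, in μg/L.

4.57 μg/L

Overall dilution factor = 15 × 25 × 15 × 10 × 25.00 × 50 = 7.03 × 10⁷.
32.1 % (w/v) / 7.03 × 10⁷ = 4.57 × 10⁻⁷ % (w/v) = 4.57 μg/L.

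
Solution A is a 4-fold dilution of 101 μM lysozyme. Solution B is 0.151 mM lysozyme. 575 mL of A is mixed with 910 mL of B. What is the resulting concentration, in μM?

102 μM

C_A = 101 μM / 4 = 25.2 μM.
C_B = 0.151 mM = 151 μM.
C_mix = (C_A·V_A + C_B·V_B)/(V_A + V_B) = (25.2×575 + 151×910) / 1485 = 102 μM.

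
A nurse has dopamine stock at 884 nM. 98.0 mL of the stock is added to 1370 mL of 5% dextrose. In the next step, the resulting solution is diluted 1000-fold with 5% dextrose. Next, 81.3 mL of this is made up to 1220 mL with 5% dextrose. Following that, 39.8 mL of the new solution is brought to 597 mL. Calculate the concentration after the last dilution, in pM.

0.262 pM

Overall dilution factor = 14.98 × 1000 × 15.01 × 15 = 3.37 × 10⁶.
884 nM / 3.37 × 10⁶ = 2.62 × 10⁻⁴ nM = 0.262 pM.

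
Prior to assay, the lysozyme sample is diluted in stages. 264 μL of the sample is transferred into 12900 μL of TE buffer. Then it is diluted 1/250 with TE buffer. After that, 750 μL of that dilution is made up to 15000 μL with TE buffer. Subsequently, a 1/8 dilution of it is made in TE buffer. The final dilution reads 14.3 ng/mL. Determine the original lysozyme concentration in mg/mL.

Overall dilution factor = 49.86 × 250 × 20 × 8 = 1.99 × 10⁶.
Original = 14.3 ng/mL × 1.99 × 10⁶ = 2.85 × 10⁷ ng/mL = 28.5 mg/mL.

28.5 mg/mL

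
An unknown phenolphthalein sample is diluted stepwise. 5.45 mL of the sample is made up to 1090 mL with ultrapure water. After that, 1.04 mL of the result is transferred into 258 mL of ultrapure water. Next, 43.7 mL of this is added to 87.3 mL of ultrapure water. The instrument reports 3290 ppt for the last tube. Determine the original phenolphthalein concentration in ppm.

Overall dilution factor = 200 × 249.1 × 2.998 = 1.49 × 10⁵.
Original = 3290 ppt × 1.49 × 10⁵ = 4.91 × 10⁸ ppt = 491 ppm.

491 ppm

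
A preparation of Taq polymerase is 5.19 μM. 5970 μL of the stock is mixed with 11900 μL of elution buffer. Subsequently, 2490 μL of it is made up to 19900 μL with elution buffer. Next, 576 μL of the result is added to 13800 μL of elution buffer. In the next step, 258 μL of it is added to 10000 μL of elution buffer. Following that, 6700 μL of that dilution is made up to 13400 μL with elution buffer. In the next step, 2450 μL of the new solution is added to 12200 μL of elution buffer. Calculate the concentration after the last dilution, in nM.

0.0183 nM

Overall dilution factor = 2.993 × 7.992 × 24.96 × 39.76 × 2 × 5.980 = 2.84 × 10⁵.
5.19 μM / 2.84 × 10⁵ = 1.83 × 10⁻⁵ μM = 0.0183 nM.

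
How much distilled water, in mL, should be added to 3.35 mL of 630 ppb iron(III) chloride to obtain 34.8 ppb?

V₂ = C₁V₁/C₂ = 630 × 3.35 / 34.8 = 60.6 mL.
Diluent to add = V₂ − V₁ = 60.6 − 3.35 = 57.3 mL.

57.3 mL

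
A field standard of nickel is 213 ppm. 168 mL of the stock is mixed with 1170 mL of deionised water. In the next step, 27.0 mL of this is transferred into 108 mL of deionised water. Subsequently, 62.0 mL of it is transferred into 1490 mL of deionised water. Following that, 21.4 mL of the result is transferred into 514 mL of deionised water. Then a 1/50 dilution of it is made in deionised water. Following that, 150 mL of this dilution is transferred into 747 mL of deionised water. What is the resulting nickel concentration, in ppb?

0.0286 ppb

Overall dilution factor = 7.964 × 5 × 25.03 × 25.02 × 50 × 5.980 = 7.46 × 10⁶.
213 ppm / 7.46 × 10⁶ = 2.86 × 10⁻⁵ ppm = 0.0286 ppb.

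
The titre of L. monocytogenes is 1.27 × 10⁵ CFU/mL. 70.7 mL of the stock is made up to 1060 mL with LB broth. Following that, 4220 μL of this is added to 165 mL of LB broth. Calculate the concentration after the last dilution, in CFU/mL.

211 CFU/mL

Overall dilution factor = 14.99 × 40.10 = 601.
1.27 × 10⁵ CFU/mL / 601 = 211 CFU/mL.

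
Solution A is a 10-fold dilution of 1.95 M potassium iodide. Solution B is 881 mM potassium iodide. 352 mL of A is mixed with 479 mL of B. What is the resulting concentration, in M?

C_A = 1.95 M / 10 = 0.195 M.
C_B = 881 mM = 0.881 M.
C_mix = (C_A·V_A + C_B·V_B)/(V_A + V_B) = (0.195×352 + 0.881×479) / 831.0 = 0.590 M.

0.590 M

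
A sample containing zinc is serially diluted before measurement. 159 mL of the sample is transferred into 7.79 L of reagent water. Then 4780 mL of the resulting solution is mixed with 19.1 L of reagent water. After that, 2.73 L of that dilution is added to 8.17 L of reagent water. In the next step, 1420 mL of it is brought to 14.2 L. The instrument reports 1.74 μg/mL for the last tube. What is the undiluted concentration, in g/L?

Overall dilution factor = 49.99 × 4.996 × 3.993 × 10 = 9972.
Original = 1.74 μg/mL × 9972 = 1.74 × 10⁴ μg/mL = 17.4 g/L.

17.4 g/L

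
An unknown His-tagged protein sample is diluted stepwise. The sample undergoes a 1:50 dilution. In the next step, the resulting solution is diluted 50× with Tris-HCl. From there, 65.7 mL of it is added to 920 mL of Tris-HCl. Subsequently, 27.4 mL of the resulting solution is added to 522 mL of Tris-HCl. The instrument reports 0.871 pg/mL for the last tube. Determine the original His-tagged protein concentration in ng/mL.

655 ng/mL

Overall dilution factor = 50 × 50 × 15.00 × 20.05 = 7.52 × 10⁵.
Original = 0.871 pg/mL × 7.52 × 10⁵ = 6.55 × 10⁵ pg/mL = 655 ng/mL.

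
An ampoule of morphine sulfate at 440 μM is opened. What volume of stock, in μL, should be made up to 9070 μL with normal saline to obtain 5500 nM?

5500 nM = 5.50 μM.
V₁ = C₂V₂/C₁ = 5.50 × 9070 / 440 = 113 μL.

113 μL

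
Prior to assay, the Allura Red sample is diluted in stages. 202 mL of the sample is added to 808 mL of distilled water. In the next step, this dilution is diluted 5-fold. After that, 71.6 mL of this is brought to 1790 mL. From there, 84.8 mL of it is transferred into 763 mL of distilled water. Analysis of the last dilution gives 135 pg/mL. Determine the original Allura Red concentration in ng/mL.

Overall dilution factor = 5 × 5 × 25 × 9.998 = 6249.
Original = 135 pg/mL × 6249 = 8.44 × 10⁵ pg/mL = 844 ng/mL.

844 ng/mL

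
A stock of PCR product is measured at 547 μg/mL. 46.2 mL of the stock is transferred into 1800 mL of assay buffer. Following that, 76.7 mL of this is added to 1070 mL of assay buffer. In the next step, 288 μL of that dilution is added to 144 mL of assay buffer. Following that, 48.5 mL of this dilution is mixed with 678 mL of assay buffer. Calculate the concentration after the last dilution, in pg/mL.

Overall dilution factor = 39.96 × 14.95 × 501 × 14.98 = 4.48 × 10⁶.
547 μg/mL / 4.48 × 10⁶ = 1.22 × 10⁻⁴ μg/mL = 122 pg/mL.

122 pg/mL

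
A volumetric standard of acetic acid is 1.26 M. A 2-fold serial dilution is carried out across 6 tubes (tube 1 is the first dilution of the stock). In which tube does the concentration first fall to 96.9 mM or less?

tube 4

Tube n has concentration 1.26 M / 2ⁿ.
Need 2ⁿ ≥ 1.26 M / 96.9 mM = 13.0, so n ≥ 3.70.
First such tube: n = 4.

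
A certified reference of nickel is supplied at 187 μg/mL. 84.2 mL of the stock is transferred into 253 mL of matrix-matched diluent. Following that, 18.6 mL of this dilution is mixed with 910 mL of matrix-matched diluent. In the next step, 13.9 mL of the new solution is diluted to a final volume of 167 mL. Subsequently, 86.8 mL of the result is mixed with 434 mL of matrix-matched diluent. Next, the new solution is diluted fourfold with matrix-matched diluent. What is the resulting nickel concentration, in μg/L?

Overall dilution factor = 4.005 × 49.92 × 12.01 × 6 × 4 = 5.77 × 10⁴.
187 μg/mL / 5.77 × 10⁴ = 3.24 × 10⁻³ μg/mL = 3.24 μg/L.

3.24 μg/L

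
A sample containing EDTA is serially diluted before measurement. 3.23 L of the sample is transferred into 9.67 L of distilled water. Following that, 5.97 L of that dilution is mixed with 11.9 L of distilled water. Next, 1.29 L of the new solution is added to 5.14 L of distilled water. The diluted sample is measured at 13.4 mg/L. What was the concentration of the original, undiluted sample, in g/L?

Overall dilution factor = 3.994 × 2.993 × 4.984 = 59.6.
Original = 13.4 mg/L × 59.6 = 798 mg/L = 0.798 g/L.

0.798 g/L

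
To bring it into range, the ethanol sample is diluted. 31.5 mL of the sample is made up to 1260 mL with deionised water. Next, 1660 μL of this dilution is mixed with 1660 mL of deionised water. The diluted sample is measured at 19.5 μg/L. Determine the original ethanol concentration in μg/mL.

Overall dilution factor = 40 × 1001 = 4.00 × 10⁴.
Original = 19.5 μg/L × 4.00 × 10⁴ = 7.81 × 10⁵ μg/L = 781 μg/mL.

781 μg/mL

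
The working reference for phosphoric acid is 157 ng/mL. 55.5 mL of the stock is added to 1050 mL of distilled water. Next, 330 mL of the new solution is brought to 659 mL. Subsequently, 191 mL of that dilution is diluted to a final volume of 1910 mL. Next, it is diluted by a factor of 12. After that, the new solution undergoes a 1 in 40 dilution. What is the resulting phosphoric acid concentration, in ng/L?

Overall dilution factor = 19.92 × 1.997 × 10 × 12 × 40 = 1.91 × 10⁵.
157 ng/mL / 1.91 × 10⁵ = 8.22 × 10⁻⁴ ng/mL = 0.822 ng/L.

0.822 ng/L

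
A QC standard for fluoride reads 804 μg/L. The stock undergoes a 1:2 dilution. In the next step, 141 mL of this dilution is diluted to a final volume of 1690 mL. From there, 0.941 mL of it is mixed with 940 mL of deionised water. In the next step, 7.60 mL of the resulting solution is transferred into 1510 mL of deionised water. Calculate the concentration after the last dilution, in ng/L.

0.168 ng/L

Overall dilution factor = 2 × 11.99 × 999.9 × 199.7 = 4.79 × 10⁶.
804 μg/L / 4.79 × 10⁶ = 1.68 × 10⁻⁴ μg/L = 0.168 ng/L.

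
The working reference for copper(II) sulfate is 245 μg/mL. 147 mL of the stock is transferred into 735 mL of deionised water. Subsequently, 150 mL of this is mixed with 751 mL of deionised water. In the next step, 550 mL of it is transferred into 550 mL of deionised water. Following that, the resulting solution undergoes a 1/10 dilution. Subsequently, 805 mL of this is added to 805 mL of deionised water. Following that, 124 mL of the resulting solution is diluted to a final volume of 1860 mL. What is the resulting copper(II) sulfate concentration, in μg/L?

11.3 μg/L

Overall dilution factor = 6 × 6.007 × 2 × 10 × 2 × 15 = 2.16 × 10⁴.
245 μg/mL / 2.16 × 10⁴ = 0.0113 μg/mL = 11.3 μg/L.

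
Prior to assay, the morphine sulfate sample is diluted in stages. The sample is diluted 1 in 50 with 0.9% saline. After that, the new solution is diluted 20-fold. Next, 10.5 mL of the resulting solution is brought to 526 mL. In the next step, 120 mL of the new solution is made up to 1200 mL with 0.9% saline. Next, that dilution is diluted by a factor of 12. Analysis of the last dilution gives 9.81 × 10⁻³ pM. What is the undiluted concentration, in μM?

Overall dilution factor = 50 × 20 × 50.10 × 10 × 12 = 6.01 × 10⁶.
Original = 9.81 × 10⁻³ pM × 6.01 × 10⁶ = 5.90 × 10⁴ pM = 0.0590 μM.

0.0590 μM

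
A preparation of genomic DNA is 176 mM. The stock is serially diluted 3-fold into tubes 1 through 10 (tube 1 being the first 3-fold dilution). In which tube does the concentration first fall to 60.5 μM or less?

Tube n has concentration 176 mM / 3ⁿ.
Need 3ⁿ ≥ 176 mM / 60.5 μM = 2909, so n ≥ 7.26.
First such tube: n = 8.

tube 8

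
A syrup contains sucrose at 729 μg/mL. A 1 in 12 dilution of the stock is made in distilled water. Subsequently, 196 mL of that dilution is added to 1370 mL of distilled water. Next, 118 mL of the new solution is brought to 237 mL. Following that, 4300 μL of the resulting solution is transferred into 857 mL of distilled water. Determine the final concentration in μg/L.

Overall dilution factor = 12 × 7.990 × 2.008 × 200.3 = 3.86 × 10⁴.
729 μg/mL / 3.86 × 10⁴ = 0.0189 μg/mL = 18.9 μg/L.

18.9 μg/L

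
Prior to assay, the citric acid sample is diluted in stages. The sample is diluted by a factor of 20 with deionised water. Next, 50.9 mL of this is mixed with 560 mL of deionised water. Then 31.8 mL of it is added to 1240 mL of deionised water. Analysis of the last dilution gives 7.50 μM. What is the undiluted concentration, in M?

0.0720 M

Overall dilution factor = 20 × 12.00 × 39.99 = 9600.
Original = 7.50 μM × 9600 = 7.20 × 10⁴ μM = 0.0720 M.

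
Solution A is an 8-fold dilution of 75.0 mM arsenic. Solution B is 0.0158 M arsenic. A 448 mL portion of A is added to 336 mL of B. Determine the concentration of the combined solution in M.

C_A = 75.0 mM / 8 = 9.38 mM.
C_B = 0.0158 M = 15.8 mM.
C_mix = (C_A·V_A + C_B·V_B)/(V_A + V_B) = (9.38×448 + 15.8×336) / 784.0 = 12.1 mM = 0.0121 M.

0.0121 M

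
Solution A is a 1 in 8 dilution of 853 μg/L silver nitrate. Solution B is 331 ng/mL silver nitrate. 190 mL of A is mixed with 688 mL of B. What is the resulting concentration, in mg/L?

C_A = 853 μg/L / 8 = 107 μg/L.
C_B = 331 ng/mL = 331 μg/L.
C_mix = (C_A·V_A + C_B·V_B)/(V_A + V_B) = (107×190 + 331×688) / 878.0 = 282 μg/L = 0.282 mg/L.

0.282 mg/L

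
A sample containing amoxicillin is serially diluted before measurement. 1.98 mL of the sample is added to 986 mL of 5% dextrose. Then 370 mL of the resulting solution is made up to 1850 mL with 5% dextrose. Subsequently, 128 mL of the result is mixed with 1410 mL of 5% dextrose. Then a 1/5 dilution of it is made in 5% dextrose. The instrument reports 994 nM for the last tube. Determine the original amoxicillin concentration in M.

0.149 M

Overall dilution factor = 499.0 × 5 × 12.02 × 5 = 1.50 × 10⁵.
Original = 994 nM × 1.50 × 10⁵ = 1.49 × 10⁸ nM = 0.149 M.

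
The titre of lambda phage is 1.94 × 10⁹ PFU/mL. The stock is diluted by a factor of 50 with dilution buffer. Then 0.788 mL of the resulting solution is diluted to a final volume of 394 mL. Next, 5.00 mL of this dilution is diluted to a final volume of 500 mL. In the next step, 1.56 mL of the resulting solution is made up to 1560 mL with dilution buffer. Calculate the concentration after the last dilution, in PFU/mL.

Overall dilution factor = 50 × 500 × 100 × 1000 = 2.50 × 10⁹.
1.94 × 10⁹ PFU/mL / 2.50 × 10⁹ = 0.776 PFU/mL.

0.776 PFU/mL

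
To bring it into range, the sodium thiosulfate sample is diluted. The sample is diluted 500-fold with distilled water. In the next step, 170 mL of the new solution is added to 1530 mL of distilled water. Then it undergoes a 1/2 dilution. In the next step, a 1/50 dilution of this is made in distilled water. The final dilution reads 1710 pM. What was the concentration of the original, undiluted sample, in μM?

Overall dilution factor = 500 × 10 × 2 × 50 = 5.00 × 10⁵.
Original = 1710 pM × 5.00 × 10⁵ = 8.55 × 10⁸ pM = 855 μM.

855 μM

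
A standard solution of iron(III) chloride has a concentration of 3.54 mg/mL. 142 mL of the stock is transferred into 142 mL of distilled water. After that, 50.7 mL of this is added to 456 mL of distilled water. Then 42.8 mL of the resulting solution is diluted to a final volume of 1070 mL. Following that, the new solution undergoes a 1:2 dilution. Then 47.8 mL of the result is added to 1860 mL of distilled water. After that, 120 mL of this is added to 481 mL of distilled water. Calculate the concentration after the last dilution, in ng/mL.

17.7 ng/mL

Overall dilution factor = 2 × 9.994 × 25 × 2 × 39.91 × 5.008 = 2.00 × 10⁵.
3.54 mg/mL / 2.00 × 10⁵ = 1.77 × 10⁻⁵ mg/mL = 17.7 ng/mL.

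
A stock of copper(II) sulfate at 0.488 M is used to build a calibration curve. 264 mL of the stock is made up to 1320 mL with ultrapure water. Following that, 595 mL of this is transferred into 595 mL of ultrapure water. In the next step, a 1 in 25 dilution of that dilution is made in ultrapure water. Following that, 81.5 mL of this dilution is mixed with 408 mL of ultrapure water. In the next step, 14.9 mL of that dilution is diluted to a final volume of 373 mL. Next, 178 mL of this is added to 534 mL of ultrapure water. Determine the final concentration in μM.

Overall dilution factor = 5 × 2 × 25 × 6.006 × 25.03 × 4 = 1.50 × 10⁵.
0.488 M / 1.50 × 10⁵ = 3.25 × 10⁻⁶ M = 3.25 μM.

3.25 μM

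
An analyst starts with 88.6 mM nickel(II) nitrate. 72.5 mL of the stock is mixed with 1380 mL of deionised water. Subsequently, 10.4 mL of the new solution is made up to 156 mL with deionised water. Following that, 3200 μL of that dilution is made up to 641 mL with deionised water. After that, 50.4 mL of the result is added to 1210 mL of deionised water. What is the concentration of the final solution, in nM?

58.9 nM

Overall dilution factor = 20.03 × 15 × 200.3 × 25.01 = 1.51 × 10⁶.
88.6 mM / 1.51 × 10⁶ = 5.89 × 10⁻⁵ mM = 58.9 nM.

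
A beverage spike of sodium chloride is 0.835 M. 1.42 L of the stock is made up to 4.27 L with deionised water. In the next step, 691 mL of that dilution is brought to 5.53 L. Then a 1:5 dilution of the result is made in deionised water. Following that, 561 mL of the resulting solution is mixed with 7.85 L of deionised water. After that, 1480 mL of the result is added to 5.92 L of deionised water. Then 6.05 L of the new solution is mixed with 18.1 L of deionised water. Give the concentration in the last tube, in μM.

Overall dilution factor = 3.007 × 8.003 × 5 × 14.99 × 5 × 3.992 = 3.60 × 10⁴.
0.835 M / 3.60 × 10⁴ = 2.32 × 10⁻⁵ M = 23.2 μM.

23.2 μM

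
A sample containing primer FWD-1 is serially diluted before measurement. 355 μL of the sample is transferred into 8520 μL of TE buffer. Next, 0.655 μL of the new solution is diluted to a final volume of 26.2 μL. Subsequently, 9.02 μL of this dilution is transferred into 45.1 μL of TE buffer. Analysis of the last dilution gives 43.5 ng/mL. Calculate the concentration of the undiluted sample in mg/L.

Overall dilution factor = 25 × 40 × 6 = 6000.
Original = 43.5 ng/mL × 6000 = 2.61 × 10⁵ ng/mL = 261 mg/L.

261 mg/L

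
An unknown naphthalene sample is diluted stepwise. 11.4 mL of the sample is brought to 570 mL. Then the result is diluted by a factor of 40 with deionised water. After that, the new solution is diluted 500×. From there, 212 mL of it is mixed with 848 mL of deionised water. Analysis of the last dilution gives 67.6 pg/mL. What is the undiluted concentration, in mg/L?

Overall dilution factor = 50 × 40 × 500 × 5 = 5.00 × 10⁶.
Original = 67.6 pg/mL × 5.00 × 10⁶ = 3.38 × 10⁸ pg/mL = 338 mg/L.

338 mg/L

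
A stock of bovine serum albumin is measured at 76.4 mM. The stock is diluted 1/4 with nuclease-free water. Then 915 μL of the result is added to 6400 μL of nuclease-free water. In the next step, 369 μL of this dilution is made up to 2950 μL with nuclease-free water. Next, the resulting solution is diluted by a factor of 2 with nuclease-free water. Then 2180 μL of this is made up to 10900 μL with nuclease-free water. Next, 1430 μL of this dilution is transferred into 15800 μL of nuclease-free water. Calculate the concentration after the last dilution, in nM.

2480 nM

Overall dilution factor = 4 × 7.995 × 7.995 × 2 × 5 × 12.05 = 3.08 × 10⁴.
76.4 mM / 3.08 × 10⁴ = 2.48 × 10⁻³ mM = 2480 nM.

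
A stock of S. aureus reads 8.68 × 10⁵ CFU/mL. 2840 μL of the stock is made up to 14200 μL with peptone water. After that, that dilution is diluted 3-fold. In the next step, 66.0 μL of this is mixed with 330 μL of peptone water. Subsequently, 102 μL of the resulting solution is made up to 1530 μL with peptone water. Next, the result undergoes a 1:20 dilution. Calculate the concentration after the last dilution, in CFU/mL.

Overall dilution factor = 5 × 3 × 6 × 15 × 20 = 2.70 × 10⁴.
8.68 × 10⁵ CFU/mL / 2.70 × 10⁴ = 32.1 CFU/mL.

32.1 CFU/mL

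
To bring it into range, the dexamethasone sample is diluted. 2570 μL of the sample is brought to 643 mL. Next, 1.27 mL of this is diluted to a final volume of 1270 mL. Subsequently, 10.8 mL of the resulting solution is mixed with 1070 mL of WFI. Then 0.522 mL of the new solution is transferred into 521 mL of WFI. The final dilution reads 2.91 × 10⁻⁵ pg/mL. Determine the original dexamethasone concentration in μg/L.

Overall dilution factor = 250.2 × 1000 × 100.1 × 999.1 = 2.50 × 10¹⁰.
Original = 2.91 × 10⁻⁵ pg/mL × 2.50 × 10¹⁰ = 7.28 × 10⁵ pg/mL = 728 μg/L.

728 μg/L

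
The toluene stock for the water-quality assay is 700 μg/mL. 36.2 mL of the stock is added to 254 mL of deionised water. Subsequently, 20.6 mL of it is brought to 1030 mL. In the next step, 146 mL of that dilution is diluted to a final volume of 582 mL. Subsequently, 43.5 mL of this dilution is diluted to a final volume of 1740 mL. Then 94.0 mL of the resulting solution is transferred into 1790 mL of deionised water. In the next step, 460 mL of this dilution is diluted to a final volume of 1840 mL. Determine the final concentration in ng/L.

Overall dilution factor = 8.017 × 50 × 3.986 × 40 × 20.04 × 4 = 5.12 × 10⁶.
700 μg/mL / 5.12 × 10⁶ = 1.37 × 10⁻⁴ μg/mL = 137 ng/L.

137 ng/L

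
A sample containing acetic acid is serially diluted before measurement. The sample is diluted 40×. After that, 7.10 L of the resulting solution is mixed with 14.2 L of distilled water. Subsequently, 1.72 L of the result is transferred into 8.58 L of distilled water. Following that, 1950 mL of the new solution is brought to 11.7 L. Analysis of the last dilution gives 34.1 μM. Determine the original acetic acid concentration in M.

Overall dilution factor = 40 × 3 × 5.988 × 6 = 4312.
Original = 34.1 μM × 4312 = 1.47 × 10⁵ μM = 0.147 M.

0.147 M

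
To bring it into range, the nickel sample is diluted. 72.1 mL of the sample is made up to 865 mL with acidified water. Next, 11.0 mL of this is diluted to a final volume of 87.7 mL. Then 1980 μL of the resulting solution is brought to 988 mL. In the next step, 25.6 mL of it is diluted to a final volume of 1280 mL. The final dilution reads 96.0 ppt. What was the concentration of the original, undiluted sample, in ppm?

Overall dilution factor = 12.00 × 7.973 × 499.0 × 50 = 2.39 × 10⁶.
Original = 96.0 ppt × 2.39 × 10⁶ = 2.29 × 10⁸ ppt = 229 ppm.

229 ppm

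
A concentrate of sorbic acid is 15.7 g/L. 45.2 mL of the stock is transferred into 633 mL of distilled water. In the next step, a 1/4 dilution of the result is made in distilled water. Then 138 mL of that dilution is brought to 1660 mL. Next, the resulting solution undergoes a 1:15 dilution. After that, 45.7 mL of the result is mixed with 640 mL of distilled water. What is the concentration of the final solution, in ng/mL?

Overall dilution factor = 15.00 × 4 × 12.03 × 15 × 15.00 = 1.62 × 10⁵.
15.7 g/L / 1.62 × 10⁵ = 9.66 × 10⁻⁵ g/L = 96.6 ng/mL.

96.6 ng/mL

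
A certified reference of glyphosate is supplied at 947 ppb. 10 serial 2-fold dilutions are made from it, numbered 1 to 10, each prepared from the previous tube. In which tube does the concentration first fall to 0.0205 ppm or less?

tube 6

Tube n has concentration 947 ppb / 2ⁿ.
Need 2ⁿ ≥ 947 ppb / 0.0205 ppm = 46.2, so n ≥ 5.53.
First such tube: n = 6.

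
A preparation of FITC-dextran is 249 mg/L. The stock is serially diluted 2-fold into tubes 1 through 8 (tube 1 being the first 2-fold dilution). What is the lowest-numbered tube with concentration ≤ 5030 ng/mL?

Tube n has concentration 249 mg/L / 2ⁿ.
Need 2ⁿ ≥ 249 mg/L / 5030 ng/mL = 49.5, so n ≥ 5.63.
First such tube: n = 6.

tube 6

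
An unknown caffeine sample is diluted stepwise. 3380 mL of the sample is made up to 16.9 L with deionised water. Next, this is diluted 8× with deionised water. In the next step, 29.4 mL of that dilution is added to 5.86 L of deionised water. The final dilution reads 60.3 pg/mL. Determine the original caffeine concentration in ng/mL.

Overall dilution factor = 5 × 8 × 200.3 = 8013.
Original = 60.3 pg/mL × 8013 = 4.83 × 10⁵ pg/mL = 483 ng/mL.

483 ng/mL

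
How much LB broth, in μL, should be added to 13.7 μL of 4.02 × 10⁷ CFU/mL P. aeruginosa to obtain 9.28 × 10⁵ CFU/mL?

V₂ = C₁V₁/C₂ = 4.02 × 10⁷ × 13.7 / 9.28 × 10⁵ = 593 μL.
Diluent to add = V₂ − V₁ = 593 − 13.7 = 580 μL.

580 μL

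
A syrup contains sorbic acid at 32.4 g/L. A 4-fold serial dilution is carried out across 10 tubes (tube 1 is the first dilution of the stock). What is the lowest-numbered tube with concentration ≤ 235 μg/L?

Tube n has concentration 32.4 g/L / 4ⁿ.
Need 4ⁿ ≥ 32.4 g/L / 235 μg/L = 1.38 × 10⁵, so n ≥ 8.54.
First such tube: n = 9.

tube 9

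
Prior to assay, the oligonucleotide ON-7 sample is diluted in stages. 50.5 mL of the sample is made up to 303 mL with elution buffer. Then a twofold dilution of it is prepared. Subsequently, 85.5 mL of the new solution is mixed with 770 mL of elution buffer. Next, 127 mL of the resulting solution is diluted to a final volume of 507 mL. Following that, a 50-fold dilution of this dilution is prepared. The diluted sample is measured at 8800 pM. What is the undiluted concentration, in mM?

0.211 mM

Overall dilution factor = 6 × 2 × 10.01 × 3.992 × 50 = 2.40 × 10⁴.
Original = 8800 pM × 2.40 × 10⁴ = 2.11 × 10⁸ pM = 0.211 mM.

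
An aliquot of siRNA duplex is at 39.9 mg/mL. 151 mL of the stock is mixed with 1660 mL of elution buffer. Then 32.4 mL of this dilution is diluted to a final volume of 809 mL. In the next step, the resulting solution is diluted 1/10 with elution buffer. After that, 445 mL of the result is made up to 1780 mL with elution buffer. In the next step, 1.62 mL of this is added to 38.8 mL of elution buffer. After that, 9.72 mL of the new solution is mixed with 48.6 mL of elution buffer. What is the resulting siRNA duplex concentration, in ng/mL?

Overall dilution factor = 11.99 × 24.97 × 10 × 4 × 24.95 × 6 = 1.79 × 10⁶.
39.9 mg/mL / 1.79 × 10⁶ = 2.23 × 10⁻⁵ mg/mL = 22.3 ng/mL.

22.3 ng/mL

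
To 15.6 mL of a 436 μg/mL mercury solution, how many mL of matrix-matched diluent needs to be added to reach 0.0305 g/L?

207 mL

0.0305 g/L = 30.5 μg/mL.
V₂ = C₁V₁/C₂ = 436 × 15.6 / 30.5 = 223 mL.
Diluent to add = V₂ − V₁ = 223 − 15.6 = 207 mL.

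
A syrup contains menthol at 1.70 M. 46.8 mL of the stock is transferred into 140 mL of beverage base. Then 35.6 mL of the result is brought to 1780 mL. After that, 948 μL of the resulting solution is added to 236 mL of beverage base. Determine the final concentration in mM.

Overall dilution factor = 3.991 × 50 × 249.9 = 4.99 × 10⁴.
1.70 M / 4.99 × 10⁴ = 3.41 × 10⁻⁵ M = 0.0341 mM.

0.0341 mM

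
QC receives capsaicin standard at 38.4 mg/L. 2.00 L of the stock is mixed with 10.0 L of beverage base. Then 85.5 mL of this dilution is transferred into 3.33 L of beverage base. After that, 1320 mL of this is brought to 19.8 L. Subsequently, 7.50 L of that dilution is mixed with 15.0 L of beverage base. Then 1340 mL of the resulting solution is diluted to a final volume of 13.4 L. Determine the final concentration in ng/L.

356 ng/L

Overall dilution factor = 6 × 39.95 × 15 × 3 × 10 = 1.08 × 10⁵.
38.4 mg/L / 1.08 × 10⁵ = 3.56 × 10⁻⁴ mg/L = 356 ng/L.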